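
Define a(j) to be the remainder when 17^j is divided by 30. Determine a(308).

1

Listing terms: a(0) = 1, a(1) = 17, a(2) = 19, a(3) = 23, a(4) = 1.
The sequence repeats with period 4.
So a(308) = a(0 + ((308-0) mod 4)) = a(0) = 1.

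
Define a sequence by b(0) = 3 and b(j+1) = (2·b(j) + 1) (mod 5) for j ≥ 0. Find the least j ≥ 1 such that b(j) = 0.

b(0) = 3; b(1) = 2; b(2) = 0; b(3) = 1; b(4) = 3.
Since b(4) = b(0) = 3, the sequence is periodic with period 4.
The value 0 first appears (with j ≥ 1) at b(2).

2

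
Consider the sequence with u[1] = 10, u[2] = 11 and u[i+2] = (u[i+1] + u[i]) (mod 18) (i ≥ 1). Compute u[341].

17

Listing terms: u[1] = 10; u[2] = 11; u[3] = 3; u[4] = 14; u[5] = 17; u[6] = 13; u[7] = 12; u[8] = 7; u[9] = 1; u[10] = 8; u[11] = 9; u[12] = 17; u[13] = 8; u[14] = 7; u[15] = 15; u[16] = 4; u[17] = 1; u[18] = 5; u[19] = 6; u[20] = 11; u[21] = 17; u[22] = 10; u[23] = 9; u[24] = 1; u[25] = 10; u[26] = 11.
Since (u[25], u[26]) = (u[1], u[2]) = (10, 11) (two consecutive terms determine the rest), the sequence is periodic with period 24.
So u[341] = u[1 + ((341-1) mod 24)] = u[5] = 17.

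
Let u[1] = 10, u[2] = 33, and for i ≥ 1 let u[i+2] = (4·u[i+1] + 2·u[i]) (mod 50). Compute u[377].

20

Listing terms: u[1] = 10,  u[2] = 33,  u[3] = 2,  u[4] = 24,  u[5] = 0,  u[6] = 48,  u[7] = 42,  u[8] = 14,  u[9] = 40,  u[10] = 38,  u[11] = 32,  u[12] = 4,  u[13] = 30,  u[14] = 28,  u[15] = 22,  u[16] = 44,  u[17] = 20,  u[18] = 18,  u[19] = 12,  u[20] = 34,  u[21] = 10,  u[22] = 8,  u[23] = 2,  u[24] = 24.
Since (u[23], u[24]) = (u[3], u[4]) = (2, 24) (two consecutive terms determine the rest), the sequence is eventually periodic: after a pre-period of length 2 it cycles with period 20.
For i ≥ 3, u[i] depends only on (i - 3) mod 20. (377 - 3) mod 20 = 14, so u[377] = u[17] = 20.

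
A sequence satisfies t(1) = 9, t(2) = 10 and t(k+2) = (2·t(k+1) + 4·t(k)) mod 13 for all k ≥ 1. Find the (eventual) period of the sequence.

42

Listing terms: t(1) = 9,  t(2) = 10,  t(3) = 4,  t(4) = 9,  t(5) = 8,  t(6) = 0,  t(7) = 6,  t(8) = 12,  t(9) = 9,  t(10) = 1,  t(11) = 12,  t(12) = 2,  t(13) = 0,  t(14) = 8,  t(15) = 3,  t(16) = 12,  t(17) = 10,  t(18) = 3,  t(19) = 7,  t(20) = 0,  t(21) = 2,  t(22) = 4,  t(23) = 3,  t(24) = 9,  t(25) = 4,  t(26) = 5,  t(27) = 0,  t(28) = 7,  t(29) = 1,  t(30) = 4,  t(31) = 12,  t(32) = 1,  t(33) = 11,  t(34) = 0,  t(35) = 5,  t(36) = 10,  t(37) = 1,  t(38) = 3,  t(39) = 10,  t(40) = 6,  t(41) = 0,  t(42) = 11,  t(43) = 9,  t(44) = 10.
The sequence repeats with period 42.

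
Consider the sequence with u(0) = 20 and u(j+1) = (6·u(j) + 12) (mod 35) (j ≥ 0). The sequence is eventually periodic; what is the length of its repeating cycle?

Listing terms: u(0) = 20, u(1) = 27, u(2) = 34, u(3) = 6, u(4) = 13, u(5) = 20.
Since u(5) = u(0) = 20, the sequence is periodic with period 5.

5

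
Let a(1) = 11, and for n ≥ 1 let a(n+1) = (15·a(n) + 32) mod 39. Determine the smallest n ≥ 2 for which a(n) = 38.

8

Computing terms: a(1) = 11, a(2) = 2, a(3) = 23, a(4) = 26, a(5) = 32, a(6) = 5, a(7) = 29, a(8) = 38, a(9) = 17, a(10) = 14, a(11) = 8, a(12) = 35, a(13) = 11.
Since a(13) = a(1) = 11, the sequence is periodic with period 12.
The value 38 first appears (with n ≥ 2) at a(8).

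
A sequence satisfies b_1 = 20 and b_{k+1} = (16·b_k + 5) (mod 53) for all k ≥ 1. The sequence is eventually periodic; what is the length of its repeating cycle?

Computing terms: b_1 = 20, b_2 = 7, b_3 = 11, b_4 = 22, b_5 = 39, b_6 = 46, b_7 = 52, b_8 = 42, b_9 = 41, b_{10} = 25, b_{11} = 34, b_{12} = 19, b_{13} = 44, b_{14} = 20.
Since b_{14} = b_1 = 20, the sequence is periodic with period 13.

13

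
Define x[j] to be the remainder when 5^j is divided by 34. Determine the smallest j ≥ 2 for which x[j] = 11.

11

x[1] = 5, x[2] = 25, x[3] = 23, x[4] = 13, x[5] = 31, x[6] = 19, x[7] = 27, x[8] = 33, x[9] = 29, x[10] = 9, x[11] = 11, x[12] = 21, x[13] = 3, x[14] = 15, x[15] = 7, x[16] = 1, x[17] = 5.
The sequence repeats with period 16.
The value 11 first appears (with j ≥ 2) at x[11].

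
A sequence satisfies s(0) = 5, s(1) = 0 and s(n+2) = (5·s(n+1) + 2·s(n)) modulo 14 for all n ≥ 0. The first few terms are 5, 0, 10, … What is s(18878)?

2

We have s(0) = 5; s(1) = 0; s(2) = 10; s(3) = 8; s(4) = 4; s(5) = 8; s(6) = 6; s(7) = 4; s(8) = 4; s(9) = 0; s(10) = 8; s(11) = 12; s(12) = 6; s(13) = 12; s(14) = 2; s(15) = 6; s(16) = 6; s(17) = 0; s(18) = 12; s(19) = 4; s(20) = 2; s(21) = 4; s(22) = 10; s(23) = 2; s(24) = 2; s(25) = 0; s(26) = 4; s(27) = 6; s(28) = 10; s(29) = 6; s(30) = 8; s(31) = 10; s(32) = 10; s(33) = 0; s(34) = 6; s(35) = 2; s(36) = 8; s(37) = 2; s(38) = 12; s(39) = 8; s(40) = 8; s(41) = 0; s(42) = 2; s(43) = 10; s(44) = 12; s(45) = 10; s(46) = 4; s(47) = 12; s(48) = 12; s(49) = 0; s(50) = 10.
Since (s(49), s(50)) = (s(1), s(2)) = (0, 10) (two consecutive terms determine the rest), the sequence is eventually periodic: after a pre-period of length 1 it cycles with period 48.
For n ≥ 1, s(n) depends only on (n - 1) mod 48. (18878 - 1) mod 48 = 13, so s(18878) = s(14) = 2.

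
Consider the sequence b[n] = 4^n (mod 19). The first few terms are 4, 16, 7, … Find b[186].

11

b[1] = 4; b[2] = 16; b[3] = 7; b[4] = 9; b[5] = 17; b[6] = 11; b[7] = 6; b[8] = 5; b[9] = 1; b[10] = 4.
The sequence repeats with period 9.
So b[186] = b[1 + ((186-1) mod 9)] = b[6] = 11.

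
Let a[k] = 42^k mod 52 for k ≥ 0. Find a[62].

48

We have a[0] = 1, a[1] = 42, a[2] = 48, a[3] = 40, a[4] = 16, a[5] = 48.
Since a[5] = a[2] = 48, the sequence is eventually periodic: after a pre-period of length 2 it cycles with period 3.
For k ≥ 2, a[k] depends only on (k - 2) mod 3. (62 - 2) mod 3 = 0, so a[62] = a[2] = 48.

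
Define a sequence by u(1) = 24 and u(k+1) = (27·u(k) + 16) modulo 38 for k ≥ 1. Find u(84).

We have u(1) = 24,  u(2) = 18,  u(3) = 8,  u(4) = 4,  u(5) = 10,  u(6) = 20,  u(7) = 24.
Since u(7) = u(1) = 24, the sequence is periodic with period 6.
So u(84) = u(1 + ((84-1) mod 6)) = u(6) = 20.

20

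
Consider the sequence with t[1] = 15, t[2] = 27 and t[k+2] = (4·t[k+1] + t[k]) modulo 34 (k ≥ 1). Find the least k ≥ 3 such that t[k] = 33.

t[1] = 15, t[2] = 27, t[3] = 21, t[4] = 9, t[5] = 23, t[6] = 33, t[7] = 19, t[8] = 7, t[9] = 13, t[10] = 25, t[11] = 11, t[12] = 1, t[13] = 15, t[14] = 27.
The sequence repeats with period 12.
The value 33 first appears (with k ≥ 3) at t[6].

6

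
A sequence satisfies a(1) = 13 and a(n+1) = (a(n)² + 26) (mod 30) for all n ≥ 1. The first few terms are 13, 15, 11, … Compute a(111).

11

We have a(1) = 13, a(2) = 15, a(3) = 11, a(4) = 27, a(5) = 5, a(6) = 21, a(7) = 17, a(8) = 15.
Since a(8) = a(2) = 15, the sequence is eventually periodic: after a pre-period of length 1 it cycles with period 6.
For n ≥ 2, a(n) depends only on (n - 2) mod 6. (111 - 2) mod 6 = 1, so a(111) = a(3) = 11.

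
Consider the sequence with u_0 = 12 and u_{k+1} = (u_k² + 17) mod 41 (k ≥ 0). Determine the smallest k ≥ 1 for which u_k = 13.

u_0 = 12, u_1 = 38, u_2 = 26, u_3 = 37, u_4 = 33, u_5 = 40, u_6 = 18, u_7 = 13, u_8 = 22, u_9 = 9, u_{10} = 16, u_{11} = 27, u_{12} = 8, u_{13} = 40.
Since u_{13} = u_5 = 40, the sequence is eventually periodic: after a pre-period of length 5 it cycles with period 8.
The value 13 first appears (with k ≥ 1) at u_7.

7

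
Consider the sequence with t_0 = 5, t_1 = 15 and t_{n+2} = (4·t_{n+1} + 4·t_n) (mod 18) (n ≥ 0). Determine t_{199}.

t_0 = 5,  t_1 = 15,  t_2 = 8,  t_3 = 2,  t_4 = 4,  t_5 = 6,  t_6 = 4,  t_7 = 4,  t_8 = 14,  t_9 = 0,  t_{10} = 2,  t_{11} = 8,  t_{12} = 4,  t_{13} = 12,  t_{14} = 10,  t_{15} = 16,  t_{16} = 14,  t_{17} = 12,  t_{18} = 14,  t_{19} = 14,  t_{20} = 4,  t_{21} = 0,  t_{22} = 16,  t_{23} = 10,  t_{24} = 14,  t_{25} = 6,  t_{26} = 8,  t_{27} = 2.
Since (t_{26}, t_{27}) = (t_2, t_3) = (8, 2) (two consecutive terms determine the rest), the sequence is eventually periodic: after a pre-period of length 2 it cycles with period 24.
For n ≥ 2, t_n depends only on (n - 2) mod 24. (199 - 2) mod 24 = 5, so t_{199} = t_7 = 4.

4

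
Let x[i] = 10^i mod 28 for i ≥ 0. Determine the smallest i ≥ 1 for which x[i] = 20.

x[0] = 1, x[1] = 10, x[2] = 16, x[3] = 20, x[4] = 4, x[5] = 12, x[6] = 8, x[7] = 24, x[8] = 16.
Since x[8] = x[2] = 16, the sequence is eventually periodic: after a pre-period of length 2 it cycles with period 6.
The value 20 first appears (with i ≥ 1) at x[3].

3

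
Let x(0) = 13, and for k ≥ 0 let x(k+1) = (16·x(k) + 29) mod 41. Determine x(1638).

We have x(0) = 13,  x(1) = 32,  x(2) = 8,  x(3) = 34,  x(4) = 40,  x(5) = 13.
Since x(5) = x(0) = 13, the sequence is periodic with period 5.
So x(1638) = x(0 + ((1638-0) mod 5)) = x(3) = 34.

34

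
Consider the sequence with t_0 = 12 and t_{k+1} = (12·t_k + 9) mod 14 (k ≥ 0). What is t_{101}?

Listing terms: t_0 = 12,  t_1 = 13,  t_2 = 11,  t_3 = 1,  t_4 = 7,  t_5 = 9,  t_6 = 5,  t_7 = 13.
Since t_7 = t_1 = 13, the sequence is eventually periodic: after a pre-period of length 1 it cycles with period 6.
For k ≥ 1, t_k depends only on (k - 1) mod 6. (101 - 1) mod 6 = 4, so t_{101} = t_5 = 9.

9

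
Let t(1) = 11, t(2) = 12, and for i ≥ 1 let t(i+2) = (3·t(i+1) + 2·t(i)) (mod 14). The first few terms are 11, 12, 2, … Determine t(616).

0

We have t(1) = 11; t(2) = 12; t(3) = 2; t(4) = 2; t(5) = 10; t(6) = 6; t(7) = 10; t(8) = 0; t(9) = 6; t(10) = 4; t(11) = 10; t(12) = 10; t(13) = 8; t(14) = 2; t(15) = 8; t(16) = 0; t(17) = 2; t(18) = 6; t(19) = 8; t(20) = 8; t(21) = 12; t(22) = 10; t(23) = 12; t(24) = 0; t(25) = 10; t(26) = 2; t(27) = 12; t(28) = 12; t(29) = 4; t(30) = 8; t(31) = 4; t(32) = 0; t(33) = 8; t(34) = 10; t(35) = 4; t(36) = 4; t(37) = 6; t(38) = 12; t(39) = 6; t(40) = 0; t(41) = 12; t(42) = 8; t(43) = 6; t(44) = 6; t(45) = 2; t(46) = 4; t(47) = 2; t(48) = 0; t(49) = 4; t(50) = 12; t(51) = 2.
Since (t(50), t(51)) = (t(2), t(3)) = (12, 2) (two consecutive terms determine the rest), the sequence is eventually periodic: after a pre-period of length 1 it cycles with period 48.
For i ≥ 2, t(i) depends only on (i - 2) mod 48. (616 - 2) mod 48 = 38, so t(616) = t(40) = 0.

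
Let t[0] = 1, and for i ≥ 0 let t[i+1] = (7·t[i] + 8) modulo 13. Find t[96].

1

Computing terms: t[0] = 1,  t[1] = 2,  t[2] = 9,  t[3] = 6,  t[4] = 11,  t[5] = 7,  t[6] = 5,  t[7] = 4,  t[8] = 10,  t[9] = 0,  t[10] = 8,  t[11] = 12,  t[12] = 1.
The sequence repeats with period 12.
(96 - 0) mod 12 = 0, so t[96] = t[0] = 1.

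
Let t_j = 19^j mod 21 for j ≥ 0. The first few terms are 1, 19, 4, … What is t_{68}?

Computing terms: t_0 = 1,  t_1 = 19,  t_2 = 4,  t_3 = 13,  t_4 = 16,  t_5 = 10,  t_6 = 1.
Since t_6 = t_0 = 1, the sequence is periodic with period 6.
(68 - 0) mod 6 = 2, so t_{68} = t_2 = 4.

4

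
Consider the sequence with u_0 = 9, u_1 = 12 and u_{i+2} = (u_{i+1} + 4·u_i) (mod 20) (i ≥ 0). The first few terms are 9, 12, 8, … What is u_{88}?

8

Listing terms: u_0 = 9; u_1 = 12; u_2 = 8; u_3 = 16; u_4 = 8; u_5 = 12; u_6 = 4; u_7 = 12; u_8 = 8.
Since (u_7, u_8) = (u_1, u_2) = (12, 8) (two consecutive terms determine the rest), the sequence is eventually periodic: after a pre-period of length 1 it cycles with period 6.
For i ≥ 1, u_i depends only on (i - 1) mod 6. (88 - 1) mod 6 = 3, so u_{88} = u_4 = 8.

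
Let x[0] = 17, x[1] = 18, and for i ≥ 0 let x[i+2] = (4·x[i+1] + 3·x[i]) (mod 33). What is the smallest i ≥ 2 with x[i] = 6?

x[0] = 17,  x[1] = 18,  x[2] = 24,  x[3] = 18,  x[4] = 12,  x[5] = 3,  x[6] = 15,  x[7] = 3,  x[8] = 24,  x[9] = 6,  x[10] = 30,  x[11] = 6,  x[12] = 15,  x[13] = 12,  x[14] = 27,  x[15] = 12,  x[16] = 30,  x[17] = 24,  x[18] = 21,  x[19] = 24,  x[20] = 27,  x[21] = 15,  x[22] = 9,  x[23] = 15,  x[24] = 21,  x[25] = 30,  x[26] = 18,  x[27] = 30,  x[28] = 9,  x[29] = 27,  x[30] = 3,  x[31] = 27,  x[32] = 18,  x[33] = 21,  x[34] = 6,  x[35] = 21,  x[36] = 3,  x[37] = 9,  x[38] = 12,  x[39] = 9,  x[40] = 6,  x[41] = 18,  x[42] = 24.
Since (x[41], x[42]) = (x[1], x[2]) = (18, 24) (two consecutive terms determine the rest), the sequence is eventually periodic: after a pre-period of length 1 it cycles with period 40.
The value 6 first appears (with i ≥ 2) at x[9].

9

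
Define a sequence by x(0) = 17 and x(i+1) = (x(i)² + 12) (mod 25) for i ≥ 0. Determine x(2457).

1

Listing terms: x(0) = 17, x(1) = 1, x(2) = 13, x(3) = 6, x(4) = 23, x(5) = 16, x(6) = 18, x(7) = 11, x(8) = 8, x(9) = 1.
Since x(9) = x(1) = 1, the sequence is eventually periodic: after a pre-period of length 1 it cycles with period 8.
For i ≥ 1, x(i) depends only on (i - 1) mod 8. (2457 - 1) mod 8 = 0, so x(2457) = x(1) = 1.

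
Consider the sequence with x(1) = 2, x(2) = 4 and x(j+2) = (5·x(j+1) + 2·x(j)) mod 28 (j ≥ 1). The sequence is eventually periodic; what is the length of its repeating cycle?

48

Computing terms: x(1) = 2, x(2) = 4, x(3) = 24, x(4) = 16, x(5) = 16, x(6) = 0, x(7) = 4, x(8) = 20, x(9) = 24, x(10) = 20, x(11) = 8, x(12) = 24, x(13) = 24, x(14) = 0, x(15) = 20, x(16) = 16, x(17) = 8, x(18) = 16, x(19) = 12, x(20) = 8, x(21) = 8, x(22) = 0, x(23) = 16, x(24) = 24, x(25) = 12, x(26) = 24, x(27) = 4, x(28) = 12, x(29) = 12, x(30) = 0, x(31) = 24, x(32) = 8, x(33) = 4, x(34) = 8, x(35) = 20, x(36) = 4, x(37) = 4, x(38) = 0, x(39) = 8, x(40) = 12, x(41) = 20, x(42) = 12, x(43) = 16, x(44) = 20, x(45) = 20, x(46) = 0, x(47) = 12, x(48) = 4, x(49) = 16, x(50) = 4, x(51) = 24.
Since (x(50), x(51)) = (x(2), x(3)) = (4, 24) (two consecutive terms determine the rest), the sequence is eventually periodic: after a pre-period of length 1 it cycles with period 48.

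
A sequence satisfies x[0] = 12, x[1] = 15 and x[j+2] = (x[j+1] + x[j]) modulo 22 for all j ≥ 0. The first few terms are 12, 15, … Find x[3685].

Computing terms: x[0] = 12,  x[1] = 15,  x[2] = 5,  x[3] = 20,  x[4] = 3,  x[5] = 1,  x[6] = 4,  x[7] = 5,  x[8] = 9,  x[9] = 14,  x[10] = 1,  x[11] = 15,  x[12] = 16,  x[13] = 9,  x[14] = 3,  x[15] = 12,  x[16] = 15.
Since (x[15], x[16]) = (x[0], x[1]) = (12, 15) (two consecutive terms determine the rest), the sequence is periodic with period 15.
(3685 - 0) mod 15 = 10, so x[3685] = x[10] = 1.

1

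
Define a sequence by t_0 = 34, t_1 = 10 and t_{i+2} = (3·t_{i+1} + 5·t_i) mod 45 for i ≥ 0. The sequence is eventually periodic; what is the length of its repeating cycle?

12

We have t_0 = 34,  t_1 = 10,  t_2 = 20,  t_3 = 20,  t_4 = 25,  t_5 = 40,  t_6 = 20,  t_7 = 35,  t_8 = 25,  t_9 = 25,  t_{10} = 20,  t_{11} = 5,  t_{12} = 25,  t_{13} = 10,  t_{14} = 20.
Since (t_{13}, t_{14}) = (t_1, t_2) = (10, 20) (two consecutive terms determine the rest), the sequence is eventually periodic: after a pre-period of length 1 it cycles with period 12.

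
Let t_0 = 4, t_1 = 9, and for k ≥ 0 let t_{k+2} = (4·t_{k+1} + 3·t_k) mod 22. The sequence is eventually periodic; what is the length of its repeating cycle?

40

Computing terms: t_0 = 4, t_1 = 9, t_2 = 4, t_3 = 21, t_4 = 8, t_5 = 7, t_6 = 8, t_7 = 9, t_8 = 16, t_9 = 3, t_{10} = 16, t_{11} = 7, t_{12} = 10, t_{13} = 17, t_{14} = 10, t_{15} = 3, t_{16} = 20, t_{17} = 1, t_{18} = 20, t_{19} = 17, t_{20} = 18, t_{21} = 13, t_{22} = 18, t_{23} = 1, t_{24} = 14, t_{25} = 15, t_{26} = 14, t_{27} = 13, t_{28} = 6, t_{29} = 19, t_{30} = 6, t_{31} = 15, t_{32} = 12, t_{33} = 5, t_{34} = 12, t_{35} = 19, t_{36} = 2, t_{37} = 21, t_{38} = 2, t_{39} = 5, t_{40} = 4, t_{41} = 9.
Since (t_{40}, t_{41}) = (t_0, t_1) = (4, 9) (two consecutive terms determine the rest), the sequence is periodic with period 40.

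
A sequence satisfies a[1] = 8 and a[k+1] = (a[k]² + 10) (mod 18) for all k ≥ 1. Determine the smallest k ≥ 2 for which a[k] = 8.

We have a[1] = 8,  a[2] = 2,  a[3] = 14,  a[4] = 8.
Since a[4] = a[1] = 8, the sequence is periodic with period 3.
The value 8 next appears (with k ≥ 2) at a[4].

4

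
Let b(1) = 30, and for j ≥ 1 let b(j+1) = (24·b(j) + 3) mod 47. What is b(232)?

18

b(1) = 30,  b(2) = 18,  b(3) = 12,  b(4) = 9,  b(5) = 31,  b(6) = 42,  b(7) = 24,  b(8) = 15,  b(9) = 34,  b(10) = 20,  b(11) = 13,  b(12) = 33,  b(13) = 43,  b(14) = 1,  b(15) = 27,  b(16) = 40,  b(17) = 23,  b(18) = 38,  b(19) = 22,  b(20) = 14,  b(21) = 10,  b(22) = 8,  b(23) = 7,  b(24) = 30.
Since b(24) = b(1) = 30, the sequence is periodic with period 23.
(232 - 1) mod 23 = 1, so b(232) = b(2) = 18.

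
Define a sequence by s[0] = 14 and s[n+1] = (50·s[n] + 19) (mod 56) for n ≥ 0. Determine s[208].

53

Computing terms: s[0] = 14; s[1] = 47; s[2] = 17; s[3] = 29; s[4] = 13; s[5] = 53; s[6] = 37; s[7] = 21; s[8] = 5; s[9] = 45; s[10] = 29.
Since s[10] = s[3] = 29, the sequence is eventually periodic: after a pre-period of length 3 it cycles with period 7.
For n ≥ 3, s[n] depends only on (n - 3) mod 7. (208 - 3) mod 7 = 2, so s[208] = s[5] = 53.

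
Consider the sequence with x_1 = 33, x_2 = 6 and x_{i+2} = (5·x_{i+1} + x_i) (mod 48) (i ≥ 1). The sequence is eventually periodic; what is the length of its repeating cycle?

Listing terms: x_1 = 33; x_2 = 6; x_3 = 15; x_4 = 33; x_5 = 36; x_6 = 21; x_7 = 45; x_8 = 6; x_9 = 27; x_{10} = 45; x_{11} = 12; x_{12} = 9; x_{13} = 9; x_{14} = 6; x_{15} = 39; x_{16} = 9; x_{17} = 36; x_{18} = 45; x_{19} = 21; x_{20} = 6; x_{21} = 3; x_{22} = 21; x_{23} = 12; x_{24} = 33; x_{25} = 33; x_{26} = 6.
Since (x_{25}, x_{26}) = (x_1, x_2) = (33, 6) (two consecutive terms determine the rest), the sequence is periodic with period 24.

24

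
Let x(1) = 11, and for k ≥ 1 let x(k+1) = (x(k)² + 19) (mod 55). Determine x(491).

We have x(1) = 11,  x(2) = 30,  x(3) = 39,  x(4) = 0,  x(5) = 19,  x(6) = 50,  x(7) = 44,  x(8) = 30.
Since x(8) = x(2) = 30, the sequence is eventually periodic: after a pre-period of length 1 it cycles with period 6.
For k ≥ 2, x(k) depends only on (k - 2) mod 6. (491 - 2) mod 6 = 3, so x(491) = x(5) = 19.

19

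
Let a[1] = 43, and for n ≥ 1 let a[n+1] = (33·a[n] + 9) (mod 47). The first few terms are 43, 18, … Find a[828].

11

Listing terms: a[1] = 43,  a[2] = 18,  a[3] = 39,  a[4] = 27,  a[5] = 7,  a[6] = 5,  a[7] = 33,  a[8] = 17,  a[9] = 6,  a[10] = 19,  a[11] = 25,  a[12] = 35,  a[13] = 36,  a[14] = 22,  a[15] = 30,  a[16] = 12,  a[17] = 29,  a[18] = 26,  a[19] = 21,  a[20] = 44,  a[21] = 4,  a[22] = 0,  a[23] = 9,  a[24] = 24,  a[25] = 2,  a[26] = 28,  a[27] = 40,  a[28] = 13,  a[29] = 15,  a[30] = 34,  a[31] = 3,  a[32] = 14,  a[33] = 1,  a[34] = 42,  a[35] = 32,  a[36] = 31,  a[37] = 45,  a[38] = 37,  a[39] = 8,  a[40] = 38,  a[41] = 41,  a[42] = 46,  a[43] = 23,  a[44] = 16,  a[45] = 20,  a[46] = 11,  a[47] = 43.
Since a[47] = a[1] = 43, the sequence is periodic with period 46.
(828 - 1) mod 46 = 45, so a[828] = a[46] = 11.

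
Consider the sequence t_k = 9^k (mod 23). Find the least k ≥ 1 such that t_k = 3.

6

We have t_0 = 1, t_1 = 9, t_2 = 12, t_3 = 16, t_4 = 6, t_5 = 8, t_6 = 3, t_7 = 4, t_8 = 13, t_9 = 2, t_{10} = 18, t_{11} = 1.
Since t_{11} = t_0 = 1, the sequence is periodic with period 11.
The value 3 first appears (with k ≥ 1) at t_6.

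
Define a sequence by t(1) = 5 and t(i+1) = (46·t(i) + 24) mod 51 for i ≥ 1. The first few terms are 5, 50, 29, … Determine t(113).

5

Computing terms: t(1) = 5,  t(2) = 50,  t(3) = 29,  t(4) = 32,  t(5) = 17,  t(6) = 41,  t(7) = 23,  t(8) = 11,  t(9) = 20,  t(10) = 26,  t(11) = 47,  t(12) = 44,  t(13) = 8,  t(14) = 35,  t(15) = 2,  t(16) = 14,  t(17) = 5.
The sequence repeats with period 16.
(113 - 1) mod 16 = 0, so t(113) = t(1) = 5.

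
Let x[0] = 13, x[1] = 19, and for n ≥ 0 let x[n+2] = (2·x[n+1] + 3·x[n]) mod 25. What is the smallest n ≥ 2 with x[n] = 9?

Listing terms: x[0] = 13, x[1] = 19, x[2] = 2, x[3] = 11, x[4] = 3, x[5] = 14, x[6] = 12, x[7] = 16, x[8] = 18, x[9] = 9, x[10] = 22, x[11] = 21, x[12] = 8, x[13] = 4, x[14] = 7, x[15] = 1, x[16] = 23, x[17] = 24, x[18] = 17, x[19] = 6, x[20] = 13, x[21] = 19.
The sequence repeats with period 20.
The value 9 first appears (with n ≥ 2) at x[9].

9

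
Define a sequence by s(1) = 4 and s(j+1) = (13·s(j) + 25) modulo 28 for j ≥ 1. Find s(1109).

Computing terms: s(1) = 4, s(2) = 21, s(3) = 18, s(4) = 7, s(5) = 4.
The sequence repeats with period 4.
So s(1109) = s(1 + ((1109-1) mod 4)) = s(1) = 4.

4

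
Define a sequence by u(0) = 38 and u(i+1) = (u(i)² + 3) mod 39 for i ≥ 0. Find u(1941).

4

Listing terms: u(0) = 38; u(1) = 4; u(2) = 19; u(3) = 13; u(4) = 16; u(5) = 25; u(6) = 4.
Since u(6) = u(1) = 4, the sequence is eventually periodic: after a pre-period of length 1 it cycles with period 5.
For i ≥ 1, u(i) depends only on (i - 1) mod 5. (1941 - 1) mod 5 = 0, so u(1941) = u(1) = 4.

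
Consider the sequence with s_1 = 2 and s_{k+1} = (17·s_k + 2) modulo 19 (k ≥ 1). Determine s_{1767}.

6

We have s_1 = 2,  s_2 = 17,  s_3 = 6,  s_4 = 9,  s_5 = 3,  s_6 = 15,  s_7 = 10,  s_8 = 1,  s_9 = 0,  s_{10} = 2.
Since s_{10} = s_1 = 2, the sequence is periodic with period 9.
(1767 - 1) mod 9 = 2, so s_{1767} = s_3 = 6.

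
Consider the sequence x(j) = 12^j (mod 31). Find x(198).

8

Computing terms: x(1) = 12,  x(2) = 20,  x(3) = 23,  x(4) = 28,  x(5) = 26,  x(6) = 2,  x(7) = 24,  x(8) = 9,  x(9) = 15,  x(10) = 25,  x(11) = 21,  x(12) = 4,  x(13) = 17,  x(14) = 18,  x(15) = 30,  x(16) = 19,  x(17) = 11,  x(18) = 8,  x(19) = 3,  x(20) = 5,  x(21) = 29,  x(22) = 7,  x(23) = 22,  x(24) = 16,  x(25) = 6,  x(26) = 10,  x(27) = 27,  x(28) = 14,  x(29) = 13,  x(30) = 1,  x(31) = 12.
Since x(31) = x(1) = 12, the sequence is periodic with period 30.
(198 - 1) mod 30 = 17, so x(198) = x(18) = 8.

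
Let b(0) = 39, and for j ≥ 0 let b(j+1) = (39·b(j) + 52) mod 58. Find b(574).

b(0) = 39,  b(1) = 7,  b(2) = 35,  b(3) = 25,  b(4) = 41,  b(5) = 27,  b(6) = 3,  b(7) = 53,  b(8) = 31,  b(9) = 43,  b(10) = 47,  b(11) = 29,  b(12) = 23,  b(13) = 21,  b(14) = 1,  b(15) = 33,  b(16) = 5,  b(17) = 15,  b(18) = 57,  b(19) = 13,  b(20) = 37,  b(21) = 45,  b(22) = 9,  b(23) = 55,  b(24) = 51,  b(25) = 11,  b(26) = 17,  b(27) = 19,  b(28) = 39.
Since b(28) = b(0) = 39, the sequence is periodic with period 28.
(574 - 0) mod 28 = 14, so b(574) = b(14) = 1.

1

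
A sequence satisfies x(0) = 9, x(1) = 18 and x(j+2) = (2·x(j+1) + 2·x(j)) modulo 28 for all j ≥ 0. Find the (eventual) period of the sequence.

Listing terms: x(0) = 9; x(1) = 18; x(2) = 26; x(3) = 4; x(4) = 4; x(5) = 16; x(6) = 12; x(7) = 0; x(8) = 24; x(9) = 20; x(10) = 4; x(11) = 20; x(12) = 20; x(13) = 24; x(14) = 4; x(15) = 0; x(16) = 8; x(17) = 16; x(18) = 20; x(19) = 16; x(20) = 16; x(21) = 8; x(22) = 20; x(23) = 0; x(24) = 12; x(25) = 24; x(26) = 16; x(27) = 24; x(28) = 24; x(29) = 12; x(30) = 16; x(31) = 0; x(32) = 4; x(33) = 8; x(34) = 24; x(35) = 8; x(36) = 8; x(37) = 4; x(38) = 24; x(39) = 0; x(40) = 20; x(41) = 12; x(42) = 8; x(43) = 12; x(44) = 12; x(45) = 20; x(46) = 8; x(47) = 0; x(48) = 16; x(49) = 4; x(50) = 12; x(51) = 4; x(52) = 4.
Since (x(51), x(52)) = (x(3), x(4)) = (4, 4) (two consecutive terms determine the rest), the sequence is eventually periodic: after a pre-period of length 3 it cycles with period 48.

48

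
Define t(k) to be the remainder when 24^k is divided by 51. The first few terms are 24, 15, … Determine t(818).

t(1) = 24, t(2) = 15, t(3) = 3, t(4) = 21, t(5) = 45, t(6) = 9, t(7) = 12, t(8) = 33, t(9) = 27, t(10) = 36, t(11) = 48, t(12) = 30, t(13) = 6, t(14) = 42, t(15) = 39, t(16) = 18, t(17) = 24.
Since t(17) = t(1) = 24, the sequence is periodic with period 16.
(818 - 1) mod 16 = 1, so t(818) = t(2) = 15.

15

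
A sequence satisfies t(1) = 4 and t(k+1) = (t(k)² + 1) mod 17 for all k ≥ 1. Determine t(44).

10

t(1) = 4,  t(2) = 0,  t(3) = 1,  t(4) = 2,  t(5) = 5,  t(6) = 9,  t(7) = 14,  t(8) = 10,  t(9) = 16,  t(10) = 2.
Since t(10) = t(4) = 2, the sequence is eventually periodic: after a pre-period of length 3 it cycles with period 6.
For k ≥ 4, t(k) depends only on (k - 4) mod 6. (44 - 4) mod 6 = 4, so t(44) = t(8) = 10.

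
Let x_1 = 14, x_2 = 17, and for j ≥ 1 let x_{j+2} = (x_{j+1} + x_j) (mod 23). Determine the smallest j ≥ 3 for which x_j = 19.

x_1 = 14; x_2 = 17; x_3 = 8; x_4 = 2; x_5 = 10; x_6 = 12; x_7 = 22; x_8 = 11; x_9 = 10; x_{10} = 21; x_{11} = 8; x_{12} = 6; x_{13} = 14; x_{14} = 20; x_{15} = 11; x_{16} = 8; x_{17} = 19; x_{18} = 4; x_{19} = 0; x_{20} = 4; x_{21} = 4; x_{22} = 8; x_{23} = 12; x_{24} = 20; x_{25} = 9; x_{26} = 6; x_{27} = 15; x_{28} = 21; x_{29} = 13; x_{30} = 11; x_{31} = 1; x_{32} = 12; x_{33} = 13; x_{34} = 2; x_{35} = 15; x_{36} = 17; x_{37} = 9; x_{38} = 3; x_{39} = 12; x_{40} = 15; x_{41} = 4; x_{42} = 19; x_{43} = 0; x_{44} = 19; x_{45} = 19; x_{46} = 15; x_{47} = 11; x_{48} = 3; x_{49} = 14; x_{50} = 17.
The sequence repeats with period 48.
The value 19 first appears (with j ≥ 3) at x_{17}.

17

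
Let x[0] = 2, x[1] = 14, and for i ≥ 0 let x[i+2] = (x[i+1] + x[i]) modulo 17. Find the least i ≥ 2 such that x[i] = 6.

25

We have x[0] = 2; x[1] = 14; x[2] = 16; x[3] = 13; x[4] = 12; x[5] = 8; x[6] = 3; x[7] = 11; x[8] = 14; x[9] = 8; x[10] = 5; x[11] = 13; x[12] = 1; x[13] = 14; x[14] = 15; x[15] = 12; x[16] = 10; x[17] = 5; x[18] = 15; x[19] = 3; x[20] = 1; x[21] = 4; x[22] = 5; x[23] = 9; x[24] = 14; x[25] = 6; x[26] = 3; x[27] = 9; x[28] = 12; x[29] = 4; x[30] = 16; x[31] = 3; x[32] = 2; x[33] = 5; x[34] = 7; x[35] = 12; x[36] = 2; x[37] = 14.
Since (x[36], x[37]) = (x[0], x[1]) = (2, 14) (two consecutive terms determine the rest), the sequence is periodic with period 36.
The value 6 first appears (with i ≥ 2) at x[25].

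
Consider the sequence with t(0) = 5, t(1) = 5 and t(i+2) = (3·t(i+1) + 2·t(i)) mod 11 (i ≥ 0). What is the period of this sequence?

We have t(0) = 5; t(1) = 5; t(2) = 3; t(3) = 8; t(4) = 8; t(5) = 7; t(6) = 4; t(7) = 4; t(8) = 9; t(9) = 2; t(10) = 2; t(11) = 10; t(12) = 1; t(13) = 1; t(14) = 5; t(15) = 6; t(16) = 6; t(17) = 8; t(18) = 3; t(19) = 3; t(20) = 4; t(21) = 7; t(22) = 7; t(23) = 2; t(24) = 9; t(25) = 9; t(26) = 1; t(27) = 10; t(28) = 10; t(29) = 6; t(30) = 5; t(31) = 5.
The sequence repeats with period 30.

30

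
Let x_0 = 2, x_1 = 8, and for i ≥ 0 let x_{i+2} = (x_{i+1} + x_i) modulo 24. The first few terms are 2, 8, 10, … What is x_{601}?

We have x_0 = 2, x_1 = 8, x_2 = 10, x_3 = 18, x_4 = 4, x_5 = 22, x_6 = 2, x_7 = 0, x_8 = 2, x_9 = 2, x_{10} = 4, x_{11} = 6, x_{12} = 10, x_{13} = 16, x_{14} = 2, x_{15} = 18, x_{16} = 20, x_{17} = 14, x_{18} = 10, x_{19} = 0, x_{20} = 10, x_{21} = 10, x_{22} = 20, x_{23} = 6, x_{24} = 2, x_{25} = 8.
Since (x_{24}, x_{25}) = (x_0, x_1) = (2, 8) (two consecutive terms determine the rest), the sequence is periodic with period 24.
(601 - 0) mod 24 = 1, so x_{601} = x_1 = 8.

8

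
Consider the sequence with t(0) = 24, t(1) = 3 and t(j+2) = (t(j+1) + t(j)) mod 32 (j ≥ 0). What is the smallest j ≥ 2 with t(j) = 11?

26

Computing terms: t(0) = 24, t(1) = 3, t(2) = 27, t(3) = 30, t(4) = 25, t(5) = 23, t(6) = 16, t(7) = 7, t(8) = 23, t(9) = 30, t(10) = 21, t(11) = 19, t(12) = 8, t(13) = 27, t(14) = 3, t(15) = 30, t(16) = 1, t(17) = 31, t(18) = 0, t(19) = 31, t(20) = 31, t(21) = 30, t(22) = 29, t(23) = 27, t(24) = 24, t(25) = 19, t(26) = 11, t(27) = 30, t(28) = 9, t(29) = 7, t(30) = 16, t(31) = 23, t(32) = 7, t(33) = 30, t(34) = 5, t(35) = 3, t(36) = 8, t(37) = 11, t(38) = 19, t(39) = 30, t(40) = 17, t(41) = 15, t(42) = 0, t(43) = 15, t(44) = 15, t(45) = 30, t(46) = 13, t(47) = 11, t(48) = 24, t(49) = 3.
Since (t(48), t(49)) = (t(0), t(1)) = (24, 3) (two consecutive terms determine the rest), the sequence is periodic with period 48.
The value 11 first appears (with j ≥ 2) at t(26).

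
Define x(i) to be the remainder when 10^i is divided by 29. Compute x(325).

x(0) = 1; x(1) = 10; x(2) = 13; x(3) = 14; x(4) = 24; x(5) = 8; x(6) = 22; x(7) = 17; x(8) = 25; x(9) = 18; x(10) = 6; x(11) = 2; x(12) = 20; x(13) = 26; x(14) = 28; x(15) = 19; x(16) = 16; x(17) = 15; x(18) = 5; x(19) = 21; x(20) = 7; x(21) = 12; x(22) = 4; x(23) = 11; x(24) = 23; x(25) = 27; x(26) = 9; x(27) = 3; x(28) = 1.
Since x(28) = x(0) = 1, the sequence is periodic with period 28.
(325 - 0) mod 28 = 17, so x(325) = x(17) = 15.

15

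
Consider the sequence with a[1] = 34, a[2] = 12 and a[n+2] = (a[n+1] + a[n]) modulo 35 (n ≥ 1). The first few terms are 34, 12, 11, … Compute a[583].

21

Computing terms: a[1] = 34,  a[2] = 12,  a[3] = 11,  a[4] = 23,  a[5] = 34,  a[6] = 22,  a[7] = 21,  a[8] = 8,  a[9] = 29,  a[10] = 2,  a[11] = 31,  a[12] = 33,  a[13] = 29,  a[14] = 27,  a[15] = 21,  a[16] = 13,  a[17] = 34,  a[18] = 12.
The sequence repeats with period 16.
So a[583] = a[1 + ((583-1) mod 16)] = a[7] = 21.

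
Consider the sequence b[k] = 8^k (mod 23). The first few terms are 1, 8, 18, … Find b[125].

b[0] = 1, b[1] = 8, b[2] = 18, b[3] = 6, b[4] = 2, b[5] = 16, b[6] = 13, b[7] = 12, b[8] = 4, b[9] = 9, b[10] = 3, b[11] = 1.
The sequence repeats with period 11.
(125 - 0) mod 11 = 4, so b[125] = b[4] = 2.

2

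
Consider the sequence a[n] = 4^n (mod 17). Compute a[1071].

13

Computing terms: a[0] = 1; a[1] = 4; a[2] = 16; a[3] = 13; a[4] = 1.
Since a[4] = a[0] = 1, the sequence is periodic with period 4.
So a[1071] = a[0 + ((1071-0) mod 4)] = a[3] = 13.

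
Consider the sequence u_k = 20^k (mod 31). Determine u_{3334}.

u_1 = 20,  u_2 = 28,  u_3 = 2,  u_4 = 9,  u_5 = 25,  u_6 = 4,  u_7 = 18,  u_8 = 19,  u_9 = 8,  u_{10} = 5,  u_{11} = 7,  u_{12} = 16,  u_{13} = 10,  u_{14} = 14,  u_{15} = 1,  u_{16} = 20.
The sequence repeats with period 15.
(3334 - 1) mod 15 = 3, so u_{3334} = u_4 = 9.

9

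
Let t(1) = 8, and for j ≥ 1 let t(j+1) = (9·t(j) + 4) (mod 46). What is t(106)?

2

Computing terms: t(1) = 8,  t(2) = 30,  t(3) = 44,  t(4) = 32,  t(5) = 16,  t(6) = 10,  t(7) = 2,  t(8) = 22,  t(9) = 18,  t(10) = 28,  t(11) = 26,  t(12) = 8.
Since t(12) = t(1) = 8, the sequence is periodic with period 11.
(106 - 1) mod 11 = 6, so t(106) = t(7) = 2.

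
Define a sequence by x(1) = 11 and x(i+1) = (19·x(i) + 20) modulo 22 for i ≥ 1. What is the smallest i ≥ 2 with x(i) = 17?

8

We have x(1) = 11,  x(2) = 9,  x(3) = 15,  x(4) = 19,  x(5) = 7,  x(6) = 21,  x(7) = 1,  x(8) = 17,  x(9) = 13,  x(10) = 3,  x(11) = 11.
Since x(11) = x(1) = 11, the sequence is periodic with period 10.
The value 17 first appears (with i ≥ 2) at x(8).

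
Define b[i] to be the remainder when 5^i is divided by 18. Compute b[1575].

We have b[0] = 1,  b[1] = 5,  b[2] = 7,  b[3] = 17,  b[4] = 13,  b[5] = 11,  b[6] = 1.
Since b[6] = b[0] = 1, the sequence is periodic with period 6.
(1575 - 0) mod 6 = 3, so b[1575] = b[3] = 17.

17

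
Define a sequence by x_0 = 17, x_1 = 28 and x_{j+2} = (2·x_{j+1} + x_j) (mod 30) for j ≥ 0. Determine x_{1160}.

17

We have x_0 = 17; x_1 = 28; x_2 = 13; x_3 = 24; x_4 = 1; x_5 = 26; x_6 = 23; x_7 = 12; x_8 = 17; x_9 = 16; x_{10} = 19; x_{11} = 24; x_{12} = 7; x_{13} = 8; x_{14} = 23; x_{15} = 24; x_{16} = 11; x_{17} = 16; x_{18} = 13; x_{19} = 12; x_{20} = 7; x_{21} = 26; x_{22} = 29; x_{23} = 24; x_{24} = 17; x_{25} = 28.
Since (x_{24}, x_{25}) = (x_0, x_1) = (17, 28) (two consecutive terms determine the rest), the sequence is periodic with period 24.
(1160 - 0) mod 24 = 8, so x_{1160} = x_8 = 17.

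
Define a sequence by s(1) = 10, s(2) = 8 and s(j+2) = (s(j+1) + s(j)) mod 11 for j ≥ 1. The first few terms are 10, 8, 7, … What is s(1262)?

We have s(1) = 10,  s(2) = 8,  s(3) = 7,  s(4) = 4,  s(5) = 0,  s(6) = 4,  s(7) = 4,  s(8) = 8,  s(9) = 1,  s(10) = 9,  s(11) = 10,  s(12) = 8.
The sequence repeats with period 10.
(1262 - 1) mod 10 = 1, so s(1262) = s(2) = 8.

8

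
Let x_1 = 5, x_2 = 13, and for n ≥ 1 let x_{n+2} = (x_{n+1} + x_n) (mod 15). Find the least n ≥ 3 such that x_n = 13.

20

Listing terms: x_1 = 5; x_2 = 13; x_3 = 3; x_4 = 1; x_5 = 4; x_6 = 5; x_7 = 9; x_8 = 14; x_9 = 8; x_{10} = 7; x_{11} = 0; x_{12} = 7; x_{13} = 7; x_{14} = 14; x_{15} = 6; x_{16} = 5; x_{17} = 11; x_{18} = 1; x_{19} = 12; x_{20} = 13; x_{21} = 10; x_{22} = 8; x_{23} = 3; x_{24} = 11; x_{25} = 14; x_{26} = 10; x_{27} = 9; x_{28} = 4; x_{29} = 13; x_{30} = 2; x_{31} = 0; x_{32} = 2; x_{33} = 2; x_{34} = 4; x_{35} = 6; x_{36} = 10; x_{37} = 1; x_{38} = 11; x_{39} = 12; x_{40} = 8; x_{41} = 5; x_{42} = 13.
Since (x_{41}, x_{42}) = (x_1, x_2) = (5, 13) (two consecutive terms determine the rest), the sequence is periodic with period 40.
The value 13 first appears (with n ≥ 3) at x_{20}.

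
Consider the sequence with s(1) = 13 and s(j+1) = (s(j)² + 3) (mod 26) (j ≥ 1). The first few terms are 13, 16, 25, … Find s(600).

Computing terms: s(1) = 13; s(2) = 16; s(3) = 25; s(4) = 4; s(5) = 19; s(6) = 0; s(7) = 3; s(8) = 12; s(9) = 17; s(10) = 6; s(11) = 13.
Since s(11) = s(1) = 13, the sequence is periodic with period 10.
(600 - 1) mod 10 = 9, so s(600) = s(10) = 6.

6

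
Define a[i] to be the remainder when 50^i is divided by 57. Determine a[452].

49

Listing terms: a[0] = 1,  a[1] = 50,  a[2] = 49,  a[3] = 56,  a[4] = 7,  a[5] = 8,  a[6] = 1.
Since a[6] = a[0] = 1, the sequence is periodic with period 6.
So a[452] = a[0 + ((452-0) mod 6)] = a[2] = 49.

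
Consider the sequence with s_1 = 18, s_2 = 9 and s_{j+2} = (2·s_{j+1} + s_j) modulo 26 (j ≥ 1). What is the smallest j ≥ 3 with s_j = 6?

s_1 = 18; s_2 = 9; s_3 = 10; s_4 = 3; s_5 = 16; s_6 = 9; s_7 = 8; s_8 = 25; s_9 = 6; s_{10} = 11; s_{11} = 2; s_{12} = 15; s_{13} = 6; s_{14} = 1; s_{15} = 8; s_{16} = 17; s_{17} = 16; s_{18} = 23; s_{19} = 10; s_{20} = 17; s_{21} = 18; s_{22} = 1; s_{23} = 20; s_{24} = 15; s_{25} = 24; s_{26} = 11; s_{27} = 20; s_{28} = 25; s_{29} = 18; s_{30} = 9.
The sequence repeats with period 28.
The value 6 first appears (with j ≥ 3) at s_9.

9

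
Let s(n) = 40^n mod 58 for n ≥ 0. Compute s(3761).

2

s(0) = 1; s(1) = 40; s(2) = 34; s(3) = 26; s(4) = 54; s(5) = 14; s(6) = 38; s(7) = 12; s(8) = 16; s(9) = 2; s(10) = 22; s(11) = 10; s(12) = 52; s(13) = 50; s(14) = 28; s(15) = 18; s(16) = 24; s(17) = 32; s(18) = 4; s(19) = 44; s(20) = 20; s(21) = 46; s(22) = 42; s(23) = 56; s(24) = 36; s(25) = 48; s(26) = 6; s(27) = 8; s(28) = 30; s(29) = 40.
Since s(29) = s(1) = 40, the sequence is eventually periodic: after a pre-period of length 1 it cycles with period 28.
For n ≥ 1, s(n) depends only on (n - 1) mod 28. (3761 - 1) mod 28 = 8, so s(3761) = s(9) = 2.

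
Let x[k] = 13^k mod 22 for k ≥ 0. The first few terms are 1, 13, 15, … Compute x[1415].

21

x[0] = 1; x[1] = 13; x[2] = 15; x[3] = 19; x[4] = 5; x[5] = 21; x[6] = 9; x[7] = 7; x[8] = 3; x[9] = 17; x[10] = 1.
Since x[10] = x[0] = 1, the sequence is periodic with period 10.
(1415 - 0) mod 10 = 5, so x[1415] = x[5] = 21.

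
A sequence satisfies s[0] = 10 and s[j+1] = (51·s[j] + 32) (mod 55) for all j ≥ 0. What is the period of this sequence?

Listing terms: s[0] = 10, s[1] = 47, s[2] = 9, s[3] = 51, s[4] = 48, s[5] = 5, s[6] = 12, s[7] = 39, s[8] = 41, s[9] = 33, s[10] = 10.
Since s[10] = s[0] = 10, the sequence is periodic with period 10.

10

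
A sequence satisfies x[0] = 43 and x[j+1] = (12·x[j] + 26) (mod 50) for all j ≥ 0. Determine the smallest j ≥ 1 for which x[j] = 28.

Computing terms: x[0] = 43; x[1] = 42; x[2] = 30; x[3] = 36; x[4] = 8; x[5] = 22; x[6] = 40; x[7] = 6; x[8] = 48; x[9] = 2; x[10] = 0; x[11] = 26; x[12] = 38; x[13] = 32; x[14] = 10; x[15] = 46; x[16] = 28; x[17] = 12; x[18] = 20; x[19] = 16; x[20] = 18; x[21] = 42.
Since x[21] = x[1] = 42, the sequence is eventually periodic: after a pre-period of length 1 it cycles with period 20.
The value 28 first appears (with j ≥ 1) at x[16].

16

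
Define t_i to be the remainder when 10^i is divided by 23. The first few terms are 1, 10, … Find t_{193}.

We have t_0 = 1; t_1 = 10; t_2 = 8; t_3 = 11; t_4 = 18; t_5 = 19; t_6 = 6; t_7 = 14; t_8 = 2; t_9 = 20; t_{10} = 16; t_{11} = 22; t_{12} = 13; t_{13} = 15; t_{14} = 12; t_{15} = 5; t_{16} = 4; t_{17} = 17; t_{18} = 9; t_{19} = 21; t_{20} = 3; t_{21} = 7; t_{22} = 1.
Since t_{22} = t_0 = 1, the sequence is periodic with period 22.
(193 - 0) mod 22 = 17, so t_{193} = t_{17} = 17.

17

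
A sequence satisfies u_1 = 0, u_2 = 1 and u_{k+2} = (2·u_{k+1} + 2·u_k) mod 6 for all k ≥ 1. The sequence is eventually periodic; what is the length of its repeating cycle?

3

u_1 = 0; u_2 = 1; u_3 = 2; u_4 = 0; u_5 = 4; u_6 = 2; u_7 = 0.
Since (u_6, u_7) = (u_3, u_4) = (2, 0) (two consecutive terms determine the rest), the sequence is eventually periodic: after a pre-period of length 2 it cycles with period 3.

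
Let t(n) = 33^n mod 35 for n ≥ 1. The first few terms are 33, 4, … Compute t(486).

29

Computing terms: t(1) = 33, t(2) = 4, t(3) = 27, t(4) = 16, t(5) = 3, t(6) = 29, t(7) = 12, t(8) = 11, t(9) = 13, t(10) = 9, t(11) = 17, t(12) = 1, t(13) = 33.
The sequence repeats with period 12.
(486 - 1) mod 12 = 5, so t(486) = t(6) = 29.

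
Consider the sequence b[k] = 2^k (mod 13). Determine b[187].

11

We have b[0] = 1, b[1] = 2, b[2] = 4, b[3] = 8, b[4] = 3, b[5] = 6, b[6] = 12, b[7] = 11, b[8] = 9, b[9] = 5, b[10] = 10, b[11] = 7, b[12] = 1.
The sequence repeats with period 12.
So b[187] = b[0 + ((187-0) mod 12)] = b[7] = 11.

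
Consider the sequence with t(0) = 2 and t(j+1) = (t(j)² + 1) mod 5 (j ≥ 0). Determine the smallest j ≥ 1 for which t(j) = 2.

Computing terms: t(0) = 2; t(1) = 0; t(2) = 1; t(3) = 2.
Since t(3) = t(0) = 2, the sequence is periodic with period 3.
The value 2 next appears (with j ≥ 1) at t(3).

3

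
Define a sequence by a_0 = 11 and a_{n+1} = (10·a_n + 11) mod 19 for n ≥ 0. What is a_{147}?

We have a_0 = 11; a_1 = 7; a_2 = 5; a_3 = 4; a_4 = 13; a_5 = 8; a_6 = 15; a_7 = 9; a_8 = 6; a_9 = 14; a_{10} = 18; a_{11} = 1; a_{12} = 2; a_{13} = 12; a_{14} = 17; a_{15} = 10; a_{16} = 16; a_{17} = 0; a_{18} = 11.
Since a_{18} = a_0 = 11, the sequence is periodic with period 18.
So a_{147} = a_{0 + ((147-0) mod 18)} = a_3 = 4.

4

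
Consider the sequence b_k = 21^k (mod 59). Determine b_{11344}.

3

We have b_0 = 1,  b_1 = 21,  b_2 = 28,  b_3 = 57,  b_4 = 17,  b_5 = 3,  b_6 = 4,  b_7 = 25,  b_8 = 53,  b_9 = 51,  b_{10} = 9,  b_{11} = 12,  b_{12} = 16,  b_{13} = 41,  b_{14} = 35,  b_{15} = 27,  b_{16} = 36,  b_{17} = 48,  b_{18} = 5,  b_{19} = 46,  b_{20} = 22,  b_{21} = 49,  b_{22} = 26,  b_{23} = 15,  b_{24} = 20,  b_{25} = 7,  b_{26} = 29,  b_{27} = 19,  b_{28} = 45,  b_{29} = 1.
The sequence repeats with period 29.
So b_{11344} = b_{0 + ((11344-0) mod 29)} = b_5 = 3.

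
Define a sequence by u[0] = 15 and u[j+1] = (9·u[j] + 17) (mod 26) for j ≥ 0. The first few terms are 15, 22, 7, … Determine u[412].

9

u[0] = 15,  u[1] = 22,  u[2] = 7,  u[3] = 2,  u[4] = 9,  u[5] = 20,  u[6] = 15.
Since u[6] = u[0] = 15, the sequence is periodic with period 6.
(412 - 0) mod 6 = 4, so u[412] = u[4] = 9.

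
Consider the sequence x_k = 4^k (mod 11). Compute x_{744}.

3

We have x_1 = 4; x_2 = 5; x_3 = 9; x_4 = 3; x_5 = 1; x_6 = 4.
The sequence repeats with period 5.
So x_{744} = x_{1 + ((744-1) mod 5)} = x_4 = 3.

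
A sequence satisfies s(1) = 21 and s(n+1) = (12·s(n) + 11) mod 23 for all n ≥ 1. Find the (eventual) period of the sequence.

11

Computing terms: s(1) = 21, s(2) = 10, s(3) = 16, s(4) = 19, s(5) = 9, s(6) = 4, s(7) = 13, s(8) = 6, s(9) = 14, s(10) = 18, s(11) = 20, s(12) = 21.
The sequence repeats with period 11.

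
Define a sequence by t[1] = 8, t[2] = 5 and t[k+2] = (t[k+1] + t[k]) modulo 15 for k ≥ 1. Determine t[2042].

5

Listing terms: t[1] = 8,  t[2] = 5,  t[3] = 13,  t[4] = 3,  t[5] = 1,  t[6] = 4,  t[7] = 5,  t[8] = 9,  t[9] = 14,  t[10] = 8,  t[11] = 7,  t[12] = 0,  t[13] = 7,  t[14] = 7,  t[15] = 14,  t[16] = 6,  t[17] = 5,  t[18] = 11,  t[19] = 1,  t[20] = 12,  t[21] = 13,  t[22] = 10,  t[23] = 8,  t[24] = 3,  t[25] = 11,  t[26] = 14,  t[27] = 10,  t[28] = 9,  t[29] = 4,  t[30] = 13,  t[31] = 2,  t[32] = 0,  t[33] = 2,  t[34] = 2,  t[35] = 4,  t[36] = 6,  t[37] = 10,  t[38] = 1,  t[39] = 11,  t[40] = 12,  t[41] = 8,  t[42] = 5.
The sequence repeats with period 40.
So t[2042] = t[1 + ((2042-1) mod 40)] = t[2] = 5.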